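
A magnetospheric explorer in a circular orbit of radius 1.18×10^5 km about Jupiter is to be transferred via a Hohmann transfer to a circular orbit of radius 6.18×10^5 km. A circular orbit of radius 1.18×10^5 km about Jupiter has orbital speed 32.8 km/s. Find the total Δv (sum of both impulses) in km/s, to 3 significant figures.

From the circular-orbit relation v² = μ/r at r = 1.18×10^5 km: μ = v²r = (32.8)² × 1.18×10^5 = 1.26949×10^8 km³/s².
Transfer-ellipse semi-major axis a_t = (r₁ + r₂)/2 = (1.180×10^5 + 6.180×10^5)/2 = 3.680×10^5 km.
Circular speed at r₁: v₁ = √(μ/r₁) = √(1.26949×10^8/1.180×10^5) = 32.800 km/s.
Transfer-orbit speed at r₁ (vis-viva equation): v_p = √[μ(2/r₁ − 1/a_t)] = 42.505 km/s.
First burn Δv₁ = |v_p − v₁| = 9.705 km/s.
At r₂, v₂ = √(μ/r₂) = 14.3325 km/s.
Transfer-orbit speed at r₂: v_a = √[μ(2/r₂ − 1/a_t)] = 8.11592 km/s.
Second burn Δv₂ = |v₂ − v_a| = 6.217 km/s.
Total Δv = Δv₁ + Δv₂ = 15.92 km/s.

Δv = 15.9 km/s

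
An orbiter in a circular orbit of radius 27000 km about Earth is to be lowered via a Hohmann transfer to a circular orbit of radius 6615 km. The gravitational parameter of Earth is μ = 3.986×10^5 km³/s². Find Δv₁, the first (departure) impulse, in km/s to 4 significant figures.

Transfer-ellipse semi-major axis a_t = (r₁ + r₂)/2 = (27000 + 6615)/2 = 16807.5 km.
On the circular orbit at r = 27000 km, v_c = √(μ/r) = 3.842 km/s.
Transfer-orbit speed at the same r (vis-viva, a = a_t): v_t = √[μ(2/r − 1/a_t)] = 2.410 km/s.
Δv₁ = |v_t − v_c| = |2.410 − 3.842| = 1.432 km/s.

Δv₁ = 1.432 km/s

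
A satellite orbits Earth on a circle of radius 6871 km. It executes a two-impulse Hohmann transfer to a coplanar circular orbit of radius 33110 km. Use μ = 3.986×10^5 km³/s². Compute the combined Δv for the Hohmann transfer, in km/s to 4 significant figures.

Δv = 3.621 km/s

Semi-major axis of the transfer orbit: a_t = (6871 + 33110)/2 = 19990.5 km.
Circular speed at r₁: v₁ = √(μ/r₁) = √(3.986×10^5/6871) = 7.6166 km/s.
On the transfer ellipse at r₁, vis-viva equation gives v_p = √[μ(2/r₁ − 1/a_t)] = 9.8023 km/s.
First burn Δv₁ = |v_p − v₁| = 2.1857 km/s.
Circular speed at r₂: v₂ = √(μ/r₂) = 3.4697 km/s.
Transfer-orbit speed at r₂: v_a = √[μ(2/r₂ − 1/a_t)] = 2.0342 km/s.
Second burn Δv₂ = |v₂ − v_a| = 1.4355 km/s.
Total Δv = Δv₁ + Δv₂ = 3.621 km/s.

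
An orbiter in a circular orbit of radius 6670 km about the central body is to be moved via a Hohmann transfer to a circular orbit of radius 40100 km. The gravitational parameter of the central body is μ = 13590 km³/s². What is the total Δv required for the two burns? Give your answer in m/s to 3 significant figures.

Δv = 713 m/s

Transfer-ellipse semi-major axis a_t = (r₁ + r₂)/2 = (6670 + 40100)/2 = 23385 km.
Circular speed at r₁: v₁ = √(μ/r₁) = √(13590/6670) = 1.4274 km/s.
On the transfer ellipse at r₁, vis-viva gives v_p = √[μ(2/r₁ − 1/a_t)] = 1.8692 km/s.
First burn Δv₁ = |v_p − v₁| = 0.4418 km/s.
Circular speed at r₂: v₂ = √(μ/r₂) = 0.58215 km/s.
Transfer-orbit speed at r₂: v_a = √[μ(2/r₂ − 1/a_t)] = 0.31091 km/s.
Second burn Δv₂ = |v₂ − v_a| = 0.2712 km/s.
Total Δv = Δv₁ + Δv₂ = 0.7130 km/s.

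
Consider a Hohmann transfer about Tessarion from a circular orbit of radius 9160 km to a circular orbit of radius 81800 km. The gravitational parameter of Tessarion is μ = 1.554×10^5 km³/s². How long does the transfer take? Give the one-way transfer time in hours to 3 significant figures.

Semi-major axis of the transfer orbit: a_t = (9160 + 81800)/2 = 45480 km.
Transfer time t = π√(a_t³/μ) = π√((45480)³ / 1.554×10^5) = 77300 s.
Converting: 77300 s ÷ 3600 s/hour = 21.5 hours.

t = 21.5 hours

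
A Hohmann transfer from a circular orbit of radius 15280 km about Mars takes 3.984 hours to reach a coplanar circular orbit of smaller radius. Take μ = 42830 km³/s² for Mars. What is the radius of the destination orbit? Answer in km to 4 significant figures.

r₂ = 3977 km

Transfer time t = 3.984 hours = 14342.4 s, and t = π√(a_t³/μ).
So a_t = (μ t²/π²)^(1/3) = (42830 × (14342.4)² / π²)^(1/3) = 9628.6 km.
Since a_t = (r₁ + r₂)/2, r₂ = 2a_t − r₁ = 2×9628.6 − 15280 = 3977.2 km.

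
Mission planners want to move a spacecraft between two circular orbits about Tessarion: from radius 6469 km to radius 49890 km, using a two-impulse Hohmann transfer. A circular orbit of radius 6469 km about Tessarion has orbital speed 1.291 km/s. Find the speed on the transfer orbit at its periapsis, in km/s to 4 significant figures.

v = 1.718 km/s

From the circular-orbit relation v² = μ/r at r = 6469 km: μ = v²r = (1.291)² × 6469 = 10781.8 km³/s².
The Hohmann ellipse has a_t = (r₁ + r₂)/2 = 28179.5 km.
At periapsis, r = 6469 km.
Applying v² = μ(2/r − 1/a_t): v = 1.718 km/s.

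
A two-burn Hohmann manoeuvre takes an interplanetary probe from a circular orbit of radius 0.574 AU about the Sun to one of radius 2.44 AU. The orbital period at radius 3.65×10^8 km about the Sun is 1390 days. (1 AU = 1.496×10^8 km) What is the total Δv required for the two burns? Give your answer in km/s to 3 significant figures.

Δv = 18.0 km/s

From Kepler's third law T² = 4π²r³/μ at r = 3.65×10^8 km, T = 1390 days = 1390 × 86400 s = 1.20096×10^8 s: μ = 4π²r³/T² = 1.33101×10^11 km³/s².
In km: r₁ = 0.574 × 1.496×10^8 = 8.58704×10^7 km; r₂ = 2.44 × 1.496×10^8 = 3.65024×10^8 km.
The Hohmann ellipse has a_t = (r₁ + r₂)/2 = 2.254472×10^8 km.
At r₁ the circular-orbit speed is v₁ = √(μ/r₁) = 39.37 km/s.
On the transfer ellipse at r₁, v² = μ(2/r − 1/a) gives v_p = √[μ(2/r₁ − 1/a_t)] = 50.10 km/s.
First burn Δv₁ = |v_p − v₁| = 10.73 km/s.
At r₂, v₂ = √(μ/r₂) = 19.095 km/s.
Transfer-orbit speed at r₂: v_a = √[μ(2/r₂ − 1/a_t)] = 11.785 km/s.
Second burn Δv₂ = |v₂ − v_a| = 7.310 km/s.
Δv = Δv₁ + Δv₂ = 10.73 + 7.310 = 18.04 km/s.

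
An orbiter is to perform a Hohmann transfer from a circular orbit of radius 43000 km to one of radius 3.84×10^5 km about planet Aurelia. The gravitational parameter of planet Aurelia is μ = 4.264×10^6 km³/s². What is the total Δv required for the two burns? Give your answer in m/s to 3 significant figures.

Δv = 5230 m/s

The Hohmann ellipse has a_t = (r₁ + r₂)/2 = 2.135×10^5 km.
At r₁ the circular-orbit speed is v₁ = √(μ/r₁) = 9.9581 km/s.
On the transfer ellipse at r₁, vis-viva equation gives v_p = √[μ(2/r₁ − 1/a_t)] = 13.355 km/s.
First burn Δv₁ = |v_p − v₁| = 3.397 km/s.
Circular speed at r₂: v₂ = √(μ/r₂) = 3.332 km/s.
Transfer-orbit speed at r₂: v_a = √[μ(2/r₂ − 1/a_t)] = 1.495 km/s.
Second burn Δv₂ = |v₂ − v_a| = 1.837 km/s.
Total Δv = Δv₁ + Δv₂ = 5.234 km/s.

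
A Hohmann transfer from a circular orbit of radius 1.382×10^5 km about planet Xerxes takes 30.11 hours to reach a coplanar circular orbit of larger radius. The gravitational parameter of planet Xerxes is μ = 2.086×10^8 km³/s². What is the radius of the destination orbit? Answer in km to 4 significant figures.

Transfer time t = 30.11 hours = 1.08396×10^5 s, and t = π√(a_t³/μ).
So a_t = (μ t²/π²)^(1/3) = (2.086×10^8 × (1.08396×10^5)² / π²)^(1/3) = 6.2856×10^5 km.
Since a_t = (r₁ + r₂)/2, r₂ = 2a_t − r₁ = 2×6.2856×10^5 − 1.382×10^5 = 1.11892×10^6 km.

r₂ = 1.119×10^6 km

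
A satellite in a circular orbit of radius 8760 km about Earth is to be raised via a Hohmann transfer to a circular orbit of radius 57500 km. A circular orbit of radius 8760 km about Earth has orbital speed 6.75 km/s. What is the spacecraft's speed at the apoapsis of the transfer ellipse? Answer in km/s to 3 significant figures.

From the circular-orbit relation v² = μ/r at r = 8760 km: μ = v²r = (6.75)² × 8760 = 3.99128×10^5 km³/s².
Semi-major axis of the transfer orbit: a_t = (8760 + 57500)/2 = 33130 km.
The apoapsis of the transfer ellipse is at r = 57500 km.
Applying v² = μ(2/r − 1/a_t): v = 1.355 km/s.

v = 1.35 km/s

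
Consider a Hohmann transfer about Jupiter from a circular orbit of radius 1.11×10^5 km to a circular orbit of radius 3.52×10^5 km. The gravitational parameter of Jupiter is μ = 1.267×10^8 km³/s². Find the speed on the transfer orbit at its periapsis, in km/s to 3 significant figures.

v = 41.7 km/s

Transfer-ellipse semi-major axis a_t = (r₁ + r₂)/2 = (1.110×10^5 + 3.520×10^5)/2 = 2.315×10^5 km.
At periapsis, r = 1.110×10^5 km.
Applying v² = μ(2/r − 1/a_t): v = 41.66 km/s.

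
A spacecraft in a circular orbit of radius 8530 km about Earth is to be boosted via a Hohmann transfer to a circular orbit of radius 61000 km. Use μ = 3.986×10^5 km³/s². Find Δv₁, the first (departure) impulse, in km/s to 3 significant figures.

Transfer-ellipse semi-major axis a_t = (r₁ + r₂)/2 = (8530 + 61000)/2 = 34765 km.
Circular speed at r = 8530 km: v_c = √(μ/r) = 6.836 km/s.
Vis-viva on the transfer ellipse at r = 8530 km gives v_t = √[μ(2/r − 1/a_t)] = 9.055 km/s.
Δv₁ = |v_t − v_c| = |9.055 − 6.836| = 2.219 km/s.

Δv₁ = 2.22 km/s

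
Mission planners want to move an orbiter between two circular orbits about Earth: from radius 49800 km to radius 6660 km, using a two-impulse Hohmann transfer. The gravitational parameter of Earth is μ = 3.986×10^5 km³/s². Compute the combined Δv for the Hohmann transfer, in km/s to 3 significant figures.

Transfer-ellipse semi-major axis a_t = (r₁ + r₂)/2 = (49800 + 6660)/2 = 28230 km.
Circular speed at r₁: v₁ = √(μ/r₁) = √(3.986×10^5/49800) = 2.829 km/s.
On the transfer ellipse at r₁, vis-viva equation gives v_a = √[μ(2/r₁ − 1/a_t)] = 1.374 km/s.
First burn Δv₁ = |v_a − v₁| = 1.455 km/s.
At r₂, v₂ = √(μ/r₂) = 7.7363 km/s.
Transfer-orbit speed at r₂: v_p = √[μ(2/r₂ − 1/a_t)] = 10.275 km/s.
Second burn Δv₂ = |v₂ − v_p| = 2.539 km/s.
Total Δv = Δv₁ + Δv₂ = 3.994 km/s.

Δv = 3.99 km/s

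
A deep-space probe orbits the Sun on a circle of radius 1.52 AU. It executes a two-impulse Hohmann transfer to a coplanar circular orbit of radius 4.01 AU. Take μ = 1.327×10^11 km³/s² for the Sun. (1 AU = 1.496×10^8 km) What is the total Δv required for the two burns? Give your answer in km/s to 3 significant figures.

Δv = 8.78 km/s

In km: r₁ = 1.52 × 1.496×10^8 = 2.27392×10^8 km; r₂ = 4.01 × 1.496×10^8 = 5.99896×10^8 km.
Transfer-ellipse semi-major axis a_t = (r₁ + r₂)/2 = (2.27392×10^8 + 5.99896×10^8)/2 = 4.13644×10^8 km.
Circular speed at r₁: v₁ = √(μ/r₁) = √(1.327×10^11/2.27392×10^8) = 24.15727 km/s.
On the transfer ellipse at r₁, vis-viva gives v_p = √[μ(2/r₁ − 1/a_t)] = 29.09193 km/s.
First burn Δv₁ = |v_p − v₁| = 4.9347 km/s.
At r₂, v₂ = √(μ/r₂) = 14.8730 km/s.
Transfer-orbit speed at r₂: v_a = √[μ(2/r₂ − 1/a_t)] = 11.0274 km/s.
Second burn Δv₂ = |v₂ − v_a| = 3.8456 km/s.
Total Δv = Δv₁ + Δv₂ = 8.780 km/s.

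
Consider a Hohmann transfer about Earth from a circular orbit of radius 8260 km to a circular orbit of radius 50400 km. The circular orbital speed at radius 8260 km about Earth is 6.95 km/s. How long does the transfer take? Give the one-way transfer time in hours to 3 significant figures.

From the circular-orbit relation v² = μ/r at r = 8260 km: μ = v²r = (6.95)² × 8260 = 3.98979×10^5 km³/s².
The Hohmann ellipse has a_t = (r₁ + r₂)/2 = 29330 km.
Transfer time t = π√(a_t³/μ) = π√((29330)³ / 3.98979×10^5) = 24980 s.
Converting: 24980 s ÷ 3600 s/hour = 6.94 hours.

t = 6.94 hours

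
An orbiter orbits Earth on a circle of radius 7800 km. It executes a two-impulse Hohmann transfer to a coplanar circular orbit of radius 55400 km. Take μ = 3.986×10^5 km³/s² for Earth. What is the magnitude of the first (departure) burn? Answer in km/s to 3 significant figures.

The Hohmann ellipse has a_t = (r₁ + r₂)/2 = 31600 km.
On the circular orbit at r = 7800 km, v_c = √(μ/r) = 7.1486 km/s.
Vis-viva on the transfer ellipse at r = 7800 km gives v_t = √[μ(2/r − 1/a_t)] = 9.4653 km/s.
Δv₁ = |v_t − v_c| = |9.4653 − 7.1486| = 2.317 km/s.

Δv₁ = 2.32 km/s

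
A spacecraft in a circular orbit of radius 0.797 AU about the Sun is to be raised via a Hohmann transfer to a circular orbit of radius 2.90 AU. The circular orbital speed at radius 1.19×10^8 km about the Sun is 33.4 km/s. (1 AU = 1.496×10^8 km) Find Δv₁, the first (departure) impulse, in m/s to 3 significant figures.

Δv₁ = 8430 m/s

From the circular-orbit relation v² = μ/r at r = 1.19×10^8 km: μ = v²r = (33.4)² × 1.19×10^8 = 1.32752×10^11 km³/s².
In km: r₁ = 0.797 × 1.496×10^8 = 1.192312×10^8 km; r₂ = 2.90 × 1.496×10^8 = 4.3384×10^8 km.
Semi-major axis of the transfer orbit: a_t = (1.192312×10^8 + 4.3384×10^8)/2 = 2.765356×10^8 km.
Circular speed at r = 1.192312×10^8 km: v_c = √(μ/r) = 33.368 km/s.
Transfer-orbit speed at the same r (vis-viva, a = a_t): v_t = √[μ(2/r − 1/a_t)] = 41.794 km/s.
Δv₁ = |v_t − v_c| = |41.794 − 33.368| = 8.426 km/s.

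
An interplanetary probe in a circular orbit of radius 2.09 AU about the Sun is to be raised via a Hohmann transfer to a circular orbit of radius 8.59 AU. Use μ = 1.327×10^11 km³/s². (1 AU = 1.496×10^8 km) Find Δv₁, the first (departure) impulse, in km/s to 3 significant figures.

Δv₁ = 5.53 km/s

In km: r₁ = 2.09 × 1.496×10^8 = 3.12664×10^8 km; r₂ = 8.59 × 1.496×10^8 = 1.285064×10^9 km.
Transfer-ellipse semi-major axis a_t = (r₁ + r₂)/2 = (3.12664×10^8 + 1.285064×10^9)/2 = 7.98864×10^8 km.
On the circular orbit at r = 3.12664×10^8 km, v_c = √(μ/r) = 20.601 km/s.
Transfer-orbit speed at the same r (vis-viva, a = a_t): v_t = √[μ(2/r − 1/a_t)] = 26.129 km/s.
Δv₁ = |v_t − v_c| = |26.129 − 20.601| = 5.528 km/s.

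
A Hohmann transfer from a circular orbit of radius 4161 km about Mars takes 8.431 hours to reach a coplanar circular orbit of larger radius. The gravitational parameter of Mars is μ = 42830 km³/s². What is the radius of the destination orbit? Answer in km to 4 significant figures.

Transfer time t = 8.431 hours = 30351.6 s, and t = π√(a_t³/μ).
So a_t = (μ t²/π²)^(1/3) = (42830 × (30351.6)² / π²)^(1/3) = 15871 km.
Since a_t = (r₁ + r₂)/2, r₂ = 2a_t − r₁ = 2×15871 − 4161 = 27581 km.

r₂ = 27580 km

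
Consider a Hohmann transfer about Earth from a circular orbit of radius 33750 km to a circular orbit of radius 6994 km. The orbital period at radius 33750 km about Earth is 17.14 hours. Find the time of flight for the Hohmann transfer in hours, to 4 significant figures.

From Kepler's third law T² = 4π²r³/μ at r = 33750 km, T = 17.14 hours = 17.14 × 3600 s = 61704 s: μ = 4π²r³/T² = 3.98616×10^5 km³/s².
Semi-major axis of the transfer orbit: a_t = (33750 + 6994)/2 = 20372 km.
Half the transfer-orbit period gives t = π√(a_t³/μ) = 14470 s.
Converting: 14470 s ÷ 3600 s/hour = 4.019 hours.

t = 4.019 hours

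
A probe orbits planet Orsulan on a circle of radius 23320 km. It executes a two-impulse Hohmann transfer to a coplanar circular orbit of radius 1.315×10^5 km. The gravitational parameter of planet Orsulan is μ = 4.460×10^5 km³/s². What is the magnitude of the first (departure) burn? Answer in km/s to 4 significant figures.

Δv₁ = 1.327 km/s

Semi-major axis of the transfer orbit: a_t = (23320 + 1.315×10^5)/2 = 77410 km.
On the circular orbit at r = 23320 km, v_c = √(μ/r) = 4.373 km/s.
Transfer-orbit speed at the same r (vis-viva, a = a_t): v_t = √[μ(2/r − 1/a_t)] = 5.700 km/s.
Δv₁ = |v_t − v_c| = |5.700 − 4.373| = 1.327 km/s.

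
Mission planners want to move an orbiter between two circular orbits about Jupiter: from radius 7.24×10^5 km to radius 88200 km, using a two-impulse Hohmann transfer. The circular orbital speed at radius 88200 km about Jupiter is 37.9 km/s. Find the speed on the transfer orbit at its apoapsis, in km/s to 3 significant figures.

v = 6.16 km/s

From the circular-orbit relation v² = μ/r at r = 88200 km: μ = v²r = (37.9)² × 88200 = 1.26691×10^8 km³/s².
Transfer-ellipse semi-major axis a_t = (r₁ + r₂)/2 = (7.240×10^5 + 88200)/2 = 4.061×10^5 km.
The apoapsis of the transfer ellipse is at r = 7.240×10^5 km.
From the vis-viva equation, v = √[μ(2/r − 1/a_t)] = 6.165 km/s.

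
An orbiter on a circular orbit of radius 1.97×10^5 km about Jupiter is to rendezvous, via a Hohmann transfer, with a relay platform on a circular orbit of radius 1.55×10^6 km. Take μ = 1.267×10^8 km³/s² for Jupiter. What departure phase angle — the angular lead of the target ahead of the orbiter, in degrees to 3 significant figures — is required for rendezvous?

φ = 104°

Semi-major axis of the transfer orbit: a_t = (1.970×10^5 + 1.550×10^6)/2 = 8.735×10^5 km.
Transfer time t = π√(a_t³/μ) = 2.279×10^5 s.
The target's mean motion on its circular orbit is ω₂ = √(μ/r₂³) = 5.833×10^-6 rad/s.
Angle swept by the target during transfer: ω₂·t = 1.329 rad = 76.15°.
The orbiter traverses 180° on the transfer ellipse, so the target must lead by 180° − 76.15° = 104°.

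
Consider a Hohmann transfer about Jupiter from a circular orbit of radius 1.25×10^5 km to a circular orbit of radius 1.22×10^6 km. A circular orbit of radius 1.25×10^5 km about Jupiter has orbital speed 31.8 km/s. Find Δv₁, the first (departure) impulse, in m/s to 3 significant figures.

From the circular-orbit relation v² = μ/r at r = 1.25×10^5 km: μ = v²r = (31.8)² × 1.25×10^5 = 1.26405×10^8 km³/s².
Semi-major axis of the transfer orbit: a_t = (1.250×10^5 + 1.220×10^6)/2 = 6.725×10^5 km.
Circular speed at r = 1.250×10^5 km: v_c = √(μ/r) = 31.80 km/s.
Vis-viva on the transfer ellipse at r = 1.250×10^5 km gives v_t = √[μ(2/r − 1/a_t)] = 42.83 km/s.
Δv₁ = |v_t − v_c| = |42.83 − 31.80| = 11.03 km/s.

Δv₁ = 11000 m/s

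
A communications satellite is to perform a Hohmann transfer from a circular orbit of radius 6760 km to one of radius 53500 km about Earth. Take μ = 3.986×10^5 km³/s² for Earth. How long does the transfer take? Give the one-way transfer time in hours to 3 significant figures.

Semi-major axis of the transfer orbit: a_t = (6760 + 53500)/2 = 30130 km.
By Kepler's third law the transfer-orbit period is T = 2π√(a_t³/μ), so t = T/2 = 26020 s.
Converting: 26020 s ÷ 3600 s/hour = 7.23 hours.

t = 7.23 hours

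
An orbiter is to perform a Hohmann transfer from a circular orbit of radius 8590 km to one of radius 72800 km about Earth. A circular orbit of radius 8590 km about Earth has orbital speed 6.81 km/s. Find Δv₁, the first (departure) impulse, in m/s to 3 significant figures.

From the circular-orbit relation v² = μ/r at r = 8590 km: μ = v²r = (6.81)² × 8590 = 3.98371×10^5 km³/s².
The Hohmann ellipse has a_t = (r₁ + r₂)/2 = 40695 km.
On the circular orbit at r = 8590 km, v_c = √(μ/r) = 6.810 km/s.
Vis-viva on the transfer ellipse at r = 8590 km gives v_t = √[μ(2/r − 1/a_t)] = 9.108 km/s.
Δv₁ = |v_t − v_c| = |9.108 − 6.810| = 2.298 km/s.

Δv₁ = 2300 m/s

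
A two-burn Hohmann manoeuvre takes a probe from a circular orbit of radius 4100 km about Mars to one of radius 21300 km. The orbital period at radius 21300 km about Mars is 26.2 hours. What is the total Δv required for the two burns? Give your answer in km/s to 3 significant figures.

From Kepler's third law T² = 4π²r³/μ at r = 21300 km, T = 26.2 hours = 26.2 × 3600 s = 94320 s: μ = 4π²r³/T² = 42883.6 km³/s².
The Hohmann ellipse has a_t = (r₁ + r₂)/2 = 12700 km.
At r₁ the circular-orbit speed is v₁ = √(μ/r₁) = 3.2341 km/s.
On the transfer ellipse at r₁, v² = μ(2/r − 1/a) gives v_p = √[μ(2/r₁ − 1/a_t)] = 4.1883 km/s.
First burn Δv₁ = |v_p − v₁| = 0.9542 km/s.
Circular speed at r₂: v₂ = √(μ/r₂) = 1.4189 km/s.
Transfer-orbit speed at r₂: v_a = √[μ(2/r₂ − 1/a_t)] = 0.80621 km/s.
Second burn Δv₂ = |v₂ − v_a| = 0.6127 km/s.
Total Δv = Δv₁ + Δv₂ = 1.567 km/s.

Δv = 1.57 km/s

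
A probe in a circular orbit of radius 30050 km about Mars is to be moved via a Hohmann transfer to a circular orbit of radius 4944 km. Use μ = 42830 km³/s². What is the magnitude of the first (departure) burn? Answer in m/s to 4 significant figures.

Transfer-ellipse semi-major axis a_t = (r₁ + r₂)/2 = (30050 + 4944)/2 = 17497 km.
Circular speed at r = 30050 km: v_c = √(μ/r) = 1.19386 km/s.
Transfer-orbit speed at the same r (vis-viva, a = a_t): v_t = √[μ(2/r − 1/a_t)] = 0.634613 km/s.
Δv₁ = |v_t − v_c| = |0.634613 − 1.19386| = 0.5592 km/s.

Δv₁ = 559.2 m/s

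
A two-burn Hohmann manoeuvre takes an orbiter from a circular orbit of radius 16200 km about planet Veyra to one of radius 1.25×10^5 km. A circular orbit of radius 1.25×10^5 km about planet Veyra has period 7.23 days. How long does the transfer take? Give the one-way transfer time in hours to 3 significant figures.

t = 36.8 hours

From Kepler's third law T² = 4π²r³/μ at r = 1.25×10^5 km, T = 7.23 days = 7.23 × 86400 s = 6.24672×10^5 s: μ = 4π²r³/T² = 1.97599×10^5 km³/s².
The Hohmann ellipse has a_t = (r₁ + r₂)/2 = 70600 km.
Transfer time t = π√(a_t³/μ) = π√((70600)³ / 1.97599×10^5) = 1.326×10^5 s.
Converting: 1.326×10^5 s ÷ 3600 s/hour = 36.8 hours.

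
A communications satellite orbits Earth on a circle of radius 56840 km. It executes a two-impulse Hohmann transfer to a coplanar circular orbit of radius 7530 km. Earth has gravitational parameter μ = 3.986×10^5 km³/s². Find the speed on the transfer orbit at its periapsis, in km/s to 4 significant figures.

Transfer-ellipse semi-major axis a_t = (r₁ + r₂)/2 = (56840 + 7530)/2 = 32185 km.
The periapsis of the transfer ellipse is at r = 7530 km.
Vis-viva: v = √[μ(2/r − 1/a_t)] = √[3.986×10^5 × (2/7530 − 1/32185)] = 9.669 km/s.

v = 9.669 km/s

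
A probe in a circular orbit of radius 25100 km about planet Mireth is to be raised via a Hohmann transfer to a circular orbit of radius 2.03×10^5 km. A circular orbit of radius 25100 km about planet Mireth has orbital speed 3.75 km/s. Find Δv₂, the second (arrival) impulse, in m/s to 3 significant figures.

From the circular-orbit relation v² = μ/r at r = 25100 km: μ = v²r = (3.75)² × 25100 = 3.52969×10^5 km³/s².
The Hohmann ellipse has a_t = (r₁ + r₂)/2 = 1.1405×10^5 km.
On the circular orbit at r = 2.030×10^5 km, v_c = √(μ/r) = 1.3186 km/s.
Vis-viva on the transfer ellipse at r = 2.030×10^5 km gives v_t = √[μ(2/r − 1/a_t)] = 0.61860 km/s.
Δv₂ = |v_t − v_c| = |0.61860 − 1.3186| = 0.7000 km/s.

Δv₂ = 700 m/s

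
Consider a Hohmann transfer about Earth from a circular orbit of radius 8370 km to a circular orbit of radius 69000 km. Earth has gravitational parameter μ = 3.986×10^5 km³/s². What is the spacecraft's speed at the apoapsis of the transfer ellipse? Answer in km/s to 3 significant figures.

v = 1.12 km/s

Transfer-ellipse semi-major axis a_t = (r₁ + r₂)/2 = (8370 + 69000)/2 = 38685 km.
At apoapsis, r = 69000 km.
Vis-viva: v = √[μ(2/r − 1/a_t)] = √[3.986×10^5 × (2/69000 − 1/38685)] = 1.118 km/s.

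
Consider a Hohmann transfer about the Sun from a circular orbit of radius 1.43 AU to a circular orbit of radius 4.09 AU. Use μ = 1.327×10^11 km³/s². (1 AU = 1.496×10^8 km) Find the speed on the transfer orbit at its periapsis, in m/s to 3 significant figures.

In km: r₁ = 1.43 × 1.496×10^8 = 2.13928×10^8 km; r₂ = 4.09 × 1.496×10^8 = 6.11864×10^8 km.
The Hohmann ellipse has a_t = (r₁ + r₂)/2 = 4.12896×10^8 km.
At periapsis, r = 2.13928×10^8 km.
Vis-viva: v = √[μ(2/r − 1/a_t)] = √[1.327×10^11 × (2/2.13928×10^8 − 1/4.12896×10^8)] = 30.32 km/s.

v = 30300 m/s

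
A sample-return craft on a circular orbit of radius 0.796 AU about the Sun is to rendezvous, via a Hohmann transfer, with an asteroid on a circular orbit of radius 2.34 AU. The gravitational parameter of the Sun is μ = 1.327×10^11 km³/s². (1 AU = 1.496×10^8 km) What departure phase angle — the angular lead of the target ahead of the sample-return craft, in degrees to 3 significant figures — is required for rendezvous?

In km: r₁ = 0.796 × 1.496×10^8 = 1.190816×10^8 km; r₂ = 2.34 × 1.496×10^8 = 3.50064×10^8 km.
Semi-major axis of the transfer orbit: a_t = (1.190816×10^8 + 3.50064×10^8)/2 = 2.345728×10^8 km.
Transfer time t = π√(a_t³/μ) = 3.09835×10^7 s.
Target angular speed ω₂ = √(μ/r₂³) = 5.56179×10^-8 rad/s.
Angle swept by the target during transfer: ω₂·t = 1.7232 rad = 98.73°.
The sample-return craft traverses 180° on the transfer ellipse, so the target must lead by 180° − 98.73° = 81.3°.

φ = 81.3°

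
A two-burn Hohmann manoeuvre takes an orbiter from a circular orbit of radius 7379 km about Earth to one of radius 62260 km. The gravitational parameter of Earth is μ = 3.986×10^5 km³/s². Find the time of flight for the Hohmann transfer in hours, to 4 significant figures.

t = 8.981 hours

Transfer-ellipse semi-major axis a_t = (r₁ + r₂)/2 = (7379 + 62260)/2 = 34819.5 km.
Half the transfer-orbit period gives t = π√(a_t³/μ) = 32330 s.
Converting: 32330 s ÷ 3600 s/hour = 8.981 hours.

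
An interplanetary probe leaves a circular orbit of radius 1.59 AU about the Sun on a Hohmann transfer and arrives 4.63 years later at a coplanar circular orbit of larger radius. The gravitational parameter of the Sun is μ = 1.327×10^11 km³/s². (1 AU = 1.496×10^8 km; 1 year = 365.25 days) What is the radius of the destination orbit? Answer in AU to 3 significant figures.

In km: r₁ = 1.59 × 1.496×10^8 = 2.37864×10^8 km.
Transfer time t = 4.63 years × 365.25 × 86400 s = 1.46111688×10^8 s, and t = π√(a_t³/μ).
So a_t = (μ t²/π²)^(1/3) = (1.327×10^11 × (1.46111688×10^8)² / π²)^(1/3) = 6.5965×10^8 km.
Since a_t = (r₁ + r₂)/2, r₂ = 2a_t − r₁ = 2×6.5965×10^8 − 2.37864×10^8 = 1.081436×10^9 km.
In AU: r₂ = 1.081436×10^9 / 1.496×10^8 = 7.23 AU.

r₂ = 7.23 AU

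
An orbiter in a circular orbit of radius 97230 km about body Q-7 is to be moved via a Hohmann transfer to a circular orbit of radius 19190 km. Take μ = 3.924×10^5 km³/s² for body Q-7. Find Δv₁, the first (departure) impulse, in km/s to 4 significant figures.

Δv₁ = 0.8555 km/s

Transfer-ellipse semi-major axis a_t = (r₁ + r₂)/2 = (97230 + 19190)/2 = 58210 km.
Circular speed at r = 97230 km: v_c = √(μ/r) = 2.00893 km/s.
Transfer-orbit speed at the same r (vis-viva, a = a_t): v_t = √[μ(2/r − 1/a_t)] = 1.15346 km/s.
Δv₁ = |v_t − v_c| = |1.15346 − 2.00893| = 0.8555 km/s.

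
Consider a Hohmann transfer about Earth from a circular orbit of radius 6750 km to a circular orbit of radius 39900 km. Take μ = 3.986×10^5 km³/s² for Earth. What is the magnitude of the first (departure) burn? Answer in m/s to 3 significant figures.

Semi-major axis of the transfer orbit: a_t = (6750 + 39900)/2 = 23325 km.
On the circular orbit at r = 6750 km, v_c = √(μ/r) = 7.68452 km/s.
Vis-viva on the transfer ellipse at r = 6750 km gives v_t = √[μ(2/r − 1/a_t)] = 10.0506 km/s.
Δv₁ = |v_t − v_c| = |10.0506 − 7.68452| = 2.366 km/s.

Δv₁ = 2370 m/s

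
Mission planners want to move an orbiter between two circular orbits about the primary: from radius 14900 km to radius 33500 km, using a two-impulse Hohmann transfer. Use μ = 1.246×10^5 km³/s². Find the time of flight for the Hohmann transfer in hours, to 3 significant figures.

t = 9.31 hours

Semi-major axis of the transfer orbit: a_t = (14900 + 33500)/2 = 24200 km.
Half the transfer-orbit period gives t = π√(a_t³/μ) = 33510 s.
Converting: 33510 s ÷ 3600 s/hour = 9.31 hours.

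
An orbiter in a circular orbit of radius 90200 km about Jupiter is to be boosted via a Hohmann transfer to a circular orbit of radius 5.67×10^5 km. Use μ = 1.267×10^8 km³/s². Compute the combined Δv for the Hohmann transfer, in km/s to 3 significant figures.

Transfer-ellipse semi-major axis a_t = (r₁ + r₂)/2 = (90200 + 5.670×10^5)/2 = 3.286×10^5 km.
Circular speed at r₁: v₁ = √(μ/r₁) = √(1.267×10^8/90200) = 37.48 km/s.
Transfer-orbit speed at r₁ (vis-viva): v_p = √[μ(2/r₁ − 1/a_t)] = 49.23 km/s.
First burn Δv₁ = |v_p − v₁| = 11.75 km/s.
At r₂, v₂ = √(μ/r₂) = 14.9485 km/s.
Transfer-orbit speed at r₂: v_a = √[μ(2/r₂ − 1/a_t)] = 7.83188 km/s.
Second burn Δv₂ = |v₂ − v_a| = 7.117 km/s.
Δv = Δv₁ + Δv₂ = 11.75 + 7.117 = 18.87 km/s.

Δv = 18.9 km/s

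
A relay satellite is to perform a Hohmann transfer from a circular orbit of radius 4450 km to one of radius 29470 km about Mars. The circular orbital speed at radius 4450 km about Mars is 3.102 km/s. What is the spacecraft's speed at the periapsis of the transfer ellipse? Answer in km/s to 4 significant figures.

From the circular-orbit relation v² = μ/r at r = 4450 km: μ = v²r = (3.102)² × 4450 = 42819.7 km³/s².
The Hohmann ellipse has a_t = (r₁ + r₂)/2 = 16960 km.
At periapsis, r = 4450 km.
From the vis-viva equation, v = √[μ(2/r − 1/a_t)] = 4.089 km/s.

v = 4.089 km/s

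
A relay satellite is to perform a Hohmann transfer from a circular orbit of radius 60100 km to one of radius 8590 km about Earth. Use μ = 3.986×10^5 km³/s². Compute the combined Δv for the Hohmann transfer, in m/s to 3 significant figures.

Semi-major axis of the transfer orbit: a_t = (60100 + 8590)/2 = 34345 km.
At r₁ the circular-orbit speed is v₁ = √(μ/r₁) = 2.57532 km/s.
Transfer-orbit speed at r₁ (vis-viva equation): v_a = √[μ(2/r₁ − 1/a_t)] = 1.28794 km/s.
First burn Δv₁ = |v_a − v₁| = 1.28738 km/s.
At r₂, v₂ = √(μ/r₂) = 6.81196 km/s.
Transfer-orbit speed at r₂: v_p = √[μ(2/r₂ − 1/a_t)] = 9.01109 km/s.
Second burn Δv₂ = |v₂ − v_p| = 2.19913 km/s.
Δv = Δv₁ + Δv₂ = 1.28738 + 2.19913 = 3.487 km/s.

Δv = 3490 m/s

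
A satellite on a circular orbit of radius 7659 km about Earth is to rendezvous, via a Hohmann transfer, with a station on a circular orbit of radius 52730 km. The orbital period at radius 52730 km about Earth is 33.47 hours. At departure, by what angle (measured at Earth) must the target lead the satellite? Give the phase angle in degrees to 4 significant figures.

From Kepler's third law T² = 4π²r³/μ at r = 52730 km, T = 33.47 hours = 33.47 × 3600 s = 1.20492×10^5 s: μ = 4π²r³/T² = 3.98673×10^5 km³/s².
Transfer-ellipse semi-major axis a_t = (r₁ + r₂)/2 = (7659 + 52730)/2 = 30194.5 km.
Transfer time t = π√(a_t³/μ) = 26106 s.
Target angular speed ω₂ = √(μ/r₂³) = 5.2146×10^-5 rad/s.
Angle swept by the target during transfer: ω₂·t = 1.3613 rad = 78.00°.
The satellite traverses 180° on the transfer ellipse, so the target must lead by 180° − 78.00° = 102.0°.

φ = 102.0°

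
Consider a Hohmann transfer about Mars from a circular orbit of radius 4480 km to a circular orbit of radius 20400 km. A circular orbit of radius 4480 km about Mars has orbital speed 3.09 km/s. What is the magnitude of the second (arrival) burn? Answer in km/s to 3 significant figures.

Δv₂ = 0.579 km/s

From the circular-orbit relation v² = μ/r at r = 4480 km: μ = v²r = (3.09)² × 4480 = 42775.5 km³/s².
The Hohmann ellipse has a_t = (r₁ + r₂)/2 = 12440 km.
On the circular orbit at r = 20400 km, v_c = √(μ/r) = 1.44805 km/s.
Transfer-orbit speed at the same r (vis-viva, a = a_t): v_t = √[μ(2/r − 1/a_t)] = 0.868983 km/s.
Δv₂ = |v_t − v_c| = |0.868983 − 1.44805| = 0.5791 km/s.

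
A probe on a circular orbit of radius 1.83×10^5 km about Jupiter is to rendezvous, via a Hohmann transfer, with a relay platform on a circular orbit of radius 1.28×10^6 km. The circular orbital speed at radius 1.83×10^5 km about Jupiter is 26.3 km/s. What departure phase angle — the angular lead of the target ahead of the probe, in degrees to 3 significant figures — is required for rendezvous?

φ = 102°

From the circular-orbit relation v² = μ/r at r = 1.83×10^5 km: μ = v²r = (26.3)² × 1.83×10^5 = 1.26579×10^8 km³/s².
The Hohmann ellipse has a_t = (r₁ + r₂)/2 = 7.315×10^5 km.
The half-period of the transfer ellipse is t = π√(a_t³/μ) = 1.747×10^5 s.
Target angular speed ω₂ = √(μ/r₂³) = 7.769×10^-6 rad/s.
Angle swept by the target during transfer: ω₂·t = 1.3572 rad = 77.76°.
Arrival is 180° from departure on the ellipse, so φ = 180° − 77.76° = 102°.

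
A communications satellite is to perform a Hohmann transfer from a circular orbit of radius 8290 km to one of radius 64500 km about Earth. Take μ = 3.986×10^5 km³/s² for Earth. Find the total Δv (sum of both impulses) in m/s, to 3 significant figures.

The Hohmann ellipse has a_t = (r₁ + r₂)/2 = 36395 km.
At r₁ the circular-orbit speed is v₁ = √(μ/r₁) = 6.934 km/s.
Transfer-orbit speed at r₁ (vis-viva equation): v_p = √[μ(2/r₁ − 1/a_t)] = 9.231 km/s.
First burn Δv₁ = |v_p − v₁| = 2.297 km/s.
At r₂, v₂ = √(μ/r₂) = 2.48593 km/s.
Transfer-orbit speed at r₂: v_a = √[μ(2/r₂ − 1/a_t)] = 1.18644 km/s.
Second burn Δv₂ = |v₂ − v_a| = 1.299 km/s.
Total Δv = Δv₁ + Δv₂ = 3.596 km/s.

Δv = 3600 m/s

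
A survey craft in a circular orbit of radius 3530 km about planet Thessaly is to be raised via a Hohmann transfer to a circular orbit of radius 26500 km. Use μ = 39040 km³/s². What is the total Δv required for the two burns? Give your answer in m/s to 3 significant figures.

Semi-major axis of the transfer orbit: a_t = (3530 + 26500)/2 = 15015 km.
At r₁ the circular-orbit speed is v₁ = √(μ/r₁) = 3.3256 km/s.
On the transfer ellipse at r₁, vis-viva equation gives v_p = √[μ(2/r₁ − 1/a_t)] = 4.4180 km/s.
First burn Δv₁ = |v_p − v₁| = 1.0924 km/s.
Circular speed at r₂: v₂ = √(μ/r₂) = 1.213758 km/s.
Transfer-orbit speed at r₂: v_a = √[μ(2/r₂ − 1/a_t)] = 0.5885138 km/s.
Second burn Δv₂ = |v₂ − v_a| = 0.62524 km/s.
Total Δv = Δv₁ + Δv₂ = 1.718 km/s.

Δv = 1720 m/s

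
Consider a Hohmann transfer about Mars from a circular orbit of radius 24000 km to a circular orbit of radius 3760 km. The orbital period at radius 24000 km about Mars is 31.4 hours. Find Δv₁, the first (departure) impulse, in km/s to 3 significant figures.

From Kepler's third law T² = 4π²r³/μ at r = 24000 km, T = 31.4 hours = 31.4 × 3600 s = 1.1304×10^5 s: μ = 4π²r³/T² = 42710.0 km³/s².
The Hohmann ellipse has a_t = (r₁ + r₂)/2 = 13880 km.
Circular speed at r = 24000 km: v_c = √(μ/r) = 1.334 km/s.
Transfer-orbit speed at the same r (vis-viva, a = a_t): v_t = √[μ(2/r − 1/a_t)] = 0.6943 km/s.
Δv₁ = |v_t − v_c| = |0.6943 − 1.334| = 0.6397 km/s.

Δv₁ = 0.640 km/s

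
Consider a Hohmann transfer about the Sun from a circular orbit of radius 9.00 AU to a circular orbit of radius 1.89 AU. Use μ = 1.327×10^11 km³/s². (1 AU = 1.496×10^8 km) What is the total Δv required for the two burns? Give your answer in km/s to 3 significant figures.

Δv = 10.3 km/s

In km: r₁ = 9.00 × 1.496×10^8 = 1.3464×10^9 km; r₂ = 1.89 × 1.496×10^8 = 2.82744×10^8 km.
The Hohmann ellipse has a_t = (r₁ + r₂)/2 = 8.14572×10^8 km.
At r₁ the circular-orbit speed is v₁ = √(μ/r₁) = 9.928 km/s.
Transfer-orbit speed at r₁ (vis-viva): v_a = √[μ(2/r₁ − 1/a_t)] = 5.849 km/s.
First burn Δv₁ = |v_a − v₁| = 4.079 km/s.
At r₂, v₂ = √(μ/r₂) = 21.664 km/s.
Transfer-orbit speed at r₂: v_p = √[μ(2/r₂ − 1/a_t)] = 27.852 km/s.
Second burn Δv₂ = |v₂ − v_p| = 6.188 km/s.
Δv = Δv₁ + Δv₂ = 4.079 + 6.188 = 10.27 km/s.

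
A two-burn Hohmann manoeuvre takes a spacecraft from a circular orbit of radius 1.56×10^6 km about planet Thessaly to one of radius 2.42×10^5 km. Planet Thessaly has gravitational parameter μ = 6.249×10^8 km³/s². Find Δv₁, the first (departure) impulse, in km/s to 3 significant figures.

Δv₁ = 9.64 km/s

Semi-major axis of the transfer orbit: a_t = (1.560×10^6 + 2.420×10^5)/2 = 9.010×10^5 km.
Circular speed at r = 1.560×10^6 km: v_c = √(μ/r) = 20.0144 km/s.
Vis-viva on the transfer ellipse at r = 1.560×10^6 km gives v_t = √[μ(2/r − 1/a_t)] = 10.3726 km/s.
Δv₁ = |v_t − v_c| = |10.3726 − 20.0144| = 9.642 km/s.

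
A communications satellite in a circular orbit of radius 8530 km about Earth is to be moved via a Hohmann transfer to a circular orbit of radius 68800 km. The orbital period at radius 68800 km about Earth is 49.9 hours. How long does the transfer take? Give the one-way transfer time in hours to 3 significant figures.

From Kepler's third law T² = 4π²r³/μ at r = 68800 km, T = 49.9 hours = 49.9 × 3600 s = 1.7964×10^5 s: μ = 4π²r³/T² = 3.98400×10^5 km³/s².
Semi-major axis of the transfer orbit: a_t = (8530 + 68800)/2 = 38665 km.
Transfer time t = π√(a_t³/μ) = π√((38665)³ / 3.98400×10^5) = 37840 s.
Converting: 37840 s ÷ 3600 s/hour = 10.5 hours.

t = 10.5 hours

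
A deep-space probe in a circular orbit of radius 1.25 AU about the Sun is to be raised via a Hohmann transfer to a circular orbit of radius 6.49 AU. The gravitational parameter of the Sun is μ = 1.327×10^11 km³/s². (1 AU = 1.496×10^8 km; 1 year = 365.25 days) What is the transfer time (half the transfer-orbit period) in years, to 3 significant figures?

t = 3.81 years

In km: r₁ = 1.25 × 1.496×10^8 = 1.870×10^8 km; r₂ = 6.49 × 1.496×10^8 = 9.70904×10^8 km.
Transfer-ellipse semi-major axis a_t = (r₁ + r₂)/2 = (1.870×10^8 + 9.70904×10^8)/2 = 5.78952×10^8 km.
By Kepler's third law the transfer-orbit period is T = 2π√(a_t³/μ), so t = T/2 = 1.201×10^8 s.
Converting: 1.201×10^8 s ÷ 3.15576×10^7 s/year (365.25 × 86400) = 3.81 years.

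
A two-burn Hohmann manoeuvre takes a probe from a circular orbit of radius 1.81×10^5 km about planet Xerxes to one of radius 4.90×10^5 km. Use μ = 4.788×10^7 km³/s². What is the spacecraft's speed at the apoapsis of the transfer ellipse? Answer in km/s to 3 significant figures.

v = 7.26 km/s

The Hohmann ellipse has a_t = (r₁ + r₂)/2 = 3.355×10^5 km.
The apoapsis of the transfer ellipse is at r = 4.900×10^5 km.
Vis-viva: v = √[μ(2/r − 1/a_t)] = √[4.788×10^7 × (2/4.900×10^5 − 1/3.355×10^5)] = 7.261 km/s.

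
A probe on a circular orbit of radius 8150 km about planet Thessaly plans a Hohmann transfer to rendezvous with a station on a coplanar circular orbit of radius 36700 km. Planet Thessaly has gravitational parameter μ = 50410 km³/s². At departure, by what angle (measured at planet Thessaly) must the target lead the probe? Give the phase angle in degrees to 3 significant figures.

Transfer-ellipse semi-major axis a_t = (r₁ + r₂)/2 = (8150 + 36700)/2 = 22425 km.
Transfer time t = π√(a_t³/μ) = 46988 s.
The target's mean motion on its circular orbit is ω₂ = √(μ/r₂³) = 3.1934×10^-5 rad/s.
Angle swept by the target during transfer: ω₂·t = 1.5005 rad = 85.97°.
The probe traverses 180° on the transfer ellipse, so the target must lead by 180° − 85.97° = 94.0°.

φ = 94.0°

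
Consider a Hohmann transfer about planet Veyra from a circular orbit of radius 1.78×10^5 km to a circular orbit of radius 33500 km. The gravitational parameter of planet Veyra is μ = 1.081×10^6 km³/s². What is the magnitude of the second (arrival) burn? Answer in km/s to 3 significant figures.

The Hohmann ellipse has a_t = (r₁ + r₂)/2 = 1.0575×10^5 km.
Circular speed at r = 33500 km: v_c = √(μ/r) = 5.681 km/s.
Vis-viva on the transfer ellipse at r = 33500 km gives v_t = √[μ(2/r − 1/a_t)] = 7.370 km/s.
Δv₂ = |v_t − v_c| = |7.370 − 5.681| = 1.689 km/s.

Δv₂ = 1.69 km/s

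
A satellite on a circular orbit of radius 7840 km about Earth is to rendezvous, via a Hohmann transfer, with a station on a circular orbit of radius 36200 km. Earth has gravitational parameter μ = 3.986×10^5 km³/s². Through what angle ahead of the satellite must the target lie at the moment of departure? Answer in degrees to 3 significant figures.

φ = 94.6°

Transfer-ellipse semi-major axis a_t = (r₁ + r₂)/2 = (7840 + 36200)/2 = 22020 km.
Transfer time t = π√(a_t³/μ) = 16259.50 s.
The target's mean motion on its circular orbit is ω₂ = √(μ/r₂³) = 9.166547×10^-5 rad/s.
Angle swept by the target during transfer: ω₂·t = 1.49043 rad = 85.40°.
Arrival is 180° from departure on the ellipse, so φ = 180° − 85.40° = 94.6°.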